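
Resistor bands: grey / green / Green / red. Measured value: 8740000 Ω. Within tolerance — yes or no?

no

Grey → 8 (first significant figure)
Green → 5 (second significant figure)
Green → ×10^5 multiplier
Red → ±2% tolerance
85 × 100000 = 8500000 Ω
Allowed range: 8330000 Ω to 8670000 Ω.
8740000 Ω lies outside that range.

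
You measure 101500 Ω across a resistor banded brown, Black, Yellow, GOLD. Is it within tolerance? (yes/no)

yes

Brown → 1 (first significant figure)
Black → 0 (second significant figure)
Yellow → ×10^4 multiplier
Gold → ±5% tolerance
10 × 10000 = 100000 Ω
Allowed range: 95000 Ω to 105000 Ω.
101500 Ω lies inside that range.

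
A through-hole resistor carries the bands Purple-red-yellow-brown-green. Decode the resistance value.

7240 Ω

Violet → 7 (first significant figure)
Red → 2 (second significant figure)
Yellow → 4 (third significant figure)
Brown → ×10 multiplier
724 × 10 = 7240 Ω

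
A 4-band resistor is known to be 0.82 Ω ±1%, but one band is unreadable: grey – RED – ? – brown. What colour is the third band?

silver

0.82 Ω = 82 × 10^-2.
The third band is the multiplier, 10^-2, which is silver.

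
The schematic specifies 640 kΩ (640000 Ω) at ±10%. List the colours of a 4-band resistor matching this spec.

blue, yellow, yellow, silver

640000 Ω = 64 × 10^4.
6 → blue
4 → yellow
Multiplier 10^4 → yellow.
±10% tolerance → silver.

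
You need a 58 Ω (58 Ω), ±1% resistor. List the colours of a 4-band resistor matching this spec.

green, grey, black, brown

58 Ω = 58 × 10^0.
5 → green
8 → grey
Multiplier 10^0 → black.
±1% tolerance → brown.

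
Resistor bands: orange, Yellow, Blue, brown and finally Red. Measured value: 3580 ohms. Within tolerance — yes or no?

Orange → 3 (first significant figure)
Yellow → 4 (second significant figure)
Blue → 6 (third significant figure)
Brown → ×10 multiplier
Red → ±2% tolerance
346 × 10 = 3460 Ω
Allowed range: 3390.8 Ω to 3529.2 Ω.
3580 ohms lies outside that range.

no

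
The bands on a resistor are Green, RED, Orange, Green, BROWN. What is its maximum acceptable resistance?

52823000 Ω

Green → 5 (first significant figure)
Red → 2 (second significant figure)
Orange → 3 (third significant figure)
Green → ×10^5 multiplier
Brown → ±1% tolerance
523 × 100000 = 52300000 Ω
Maximum = 52300000 × (1 + 1/100) = 52823000 Ω.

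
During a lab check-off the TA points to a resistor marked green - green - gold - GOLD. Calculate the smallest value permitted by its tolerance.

5.225 Ω

Green → 5 (first significant figure)
Green → 5 (second significant figure)
Gold → ×0.1 multiplier
Gold → ±5% tolerance
55 × 0.1 = 5.5 Ω
Smallest = 5.5 × (1 − 5/100) = 5.225 Ω.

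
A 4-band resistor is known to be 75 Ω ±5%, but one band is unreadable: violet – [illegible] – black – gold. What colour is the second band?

green

75 Ω = 75 × 10^0.
The second band gives digit 5 of the significand, and 5 is green.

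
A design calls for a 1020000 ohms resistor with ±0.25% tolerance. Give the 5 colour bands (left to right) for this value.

brown, black, red, yellow, blue

1020000 Ω = 102 × 10^4.
1 → brown
0 → black
2 → red
Multiplier 10^4 → yellow.
±0.25% tolerance → blue.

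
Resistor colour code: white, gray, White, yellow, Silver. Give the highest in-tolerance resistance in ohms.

White → 9 (first significant figure)
Grey → 8 (second significant figure)
White → 9 (third significant figure)
Yellow → ×10^4 multiplier
Silver → ±10% tolerance
989 × 10000 = 9890000 Ω
Highest = 9890000 × (1 + 10/100) = 10879000 Ω.

10879000 Ω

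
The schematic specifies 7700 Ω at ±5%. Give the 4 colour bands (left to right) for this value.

7700 Ω = 77 × 10^2.
7 → violet
7 → violet
Multiplier 10^2 → red.
±5% tolerance → gold.

violet, violet, red, gold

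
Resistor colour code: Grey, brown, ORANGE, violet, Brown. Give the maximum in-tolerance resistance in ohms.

Grey → 8 (first significant figure)
Brown → 1 (second significant figure)
Orange → 3 (third significant figure)
Violet → ×10^7 multiplier
Brown → ±1% tolerance
813 × 10000000 = 8130000000 Ω
Maximum = 8130000000 × (1 + 1/100) = 8211300000 Ω.

8211300000 Ω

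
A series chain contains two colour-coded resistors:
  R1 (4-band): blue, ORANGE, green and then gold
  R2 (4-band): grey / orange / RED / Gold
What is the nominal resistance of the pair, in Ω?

R1: blue, orange → 63; green ×10^5 → 6300000 Ω.
R2: grey, orange → 83; red ×10^2 → 8300 Ω.
Series: 6300000 + 8300 = 6308300 Ω.

6308300 Ω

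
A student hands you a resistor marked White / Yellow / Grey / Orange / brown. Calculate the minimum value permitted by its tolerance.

White → 9 (first significant figure)
Yellow → 4 (second significant figure)
Grey → 8 (third significant figure)
Orange → ×10^3 multiplier
Brown → ±1% tolerance
948 × 1000 = 948000 Ω
Minimum = 948000 × (1 − 1/100) = 938520 Ω.

938520 Ω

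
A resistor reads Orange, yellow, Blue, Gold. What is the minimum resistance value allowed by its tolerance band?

32300000 Ω

Orange → 3 (first significant figure)
Yellow → 4 (second significant figure)
Blue → ×10^6 multiplier
Gold → ±5% tolerance
34 × 1000000 = 34000000 Ω
Minimum = 34000000 × (1 − 5/100) = 32300000 Ω.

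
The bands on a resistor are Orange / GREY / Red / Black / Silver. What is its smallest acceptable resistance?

Orange → 3 (first significant figure)
Grey → 8 (second significant figure)
Red → 2 (third significant figure)
Black → ×1 multiplier
Silver → ±10% tolerance
382 × 1 = 382 Ω
Smallest = 382 × (1 − 10/100) = 343.8 Ω.

343.8 Ω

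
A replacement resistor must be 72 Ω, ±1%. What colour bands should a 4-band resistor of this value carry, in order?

violet, red, black, brown

72 Ω = 72 × 10^0.
7 → violet
2 → red
Multiplier 10^0 → black.
±1% tolerance → brown.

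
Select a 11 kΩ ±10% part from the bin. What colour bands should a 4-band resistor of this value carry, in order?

brown, brown, orange, silver

11000 Ω = 11 × 10^3.
1 → brown
1 → brown
Multiplier 10^3 → orange.
±10% tolerance → silver.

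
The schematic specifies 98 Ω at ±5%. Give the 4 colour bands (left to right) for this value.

white, grey, black, gold

98 Ω = 98 × 10^0.
9 → white
8 → grey
Multiplier 10^0 → black.
±5% tolerance → gold.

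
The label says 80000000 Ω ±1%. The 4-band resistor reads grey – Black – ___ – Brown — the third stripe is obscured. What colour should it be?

80000000 Ω = 80 × 10^6.
The third band is the multiplier, 10^6, which is blue.

blue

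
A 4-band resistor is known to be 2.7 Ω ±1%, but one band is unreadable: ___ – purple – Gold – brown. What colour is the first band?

2.7 Ω = 27 × 10^-1.
The first band gives digit 2 of the significand, and 2 is red.

red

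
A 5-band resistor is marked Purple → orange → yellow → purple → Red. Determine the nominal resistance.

Violet → 7 (first significant figure)
Orange → 3 (second significant figure)
Yellow → 4 (third significant figure)
Violet → ×10^7 multiplier
734 × 10000000 = 7340000000 Ω

7340000000 Ω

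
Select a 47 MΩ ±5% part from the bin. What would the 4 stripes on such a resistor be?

yellow, violet, blue, gold

47000000 Ω = 47 × 10^6.
4 → yellow
7 → violet
Multiplier 10^6 → blue.
±5% tolerance → gold.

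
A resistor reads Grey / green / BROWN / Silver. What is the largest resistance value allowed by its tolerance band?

935 Ω

Grey → 8 (first significant figure)
Green → 5 (second significant figure)
Brown → ×10 multiplier
Silver → ±10% tolerance
85 × 10 = 850 Ω
Largest = 850 × (1 + 10/100) = 935 Ω.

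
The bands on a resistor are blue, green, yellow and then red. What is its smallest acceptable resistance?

637000 Ω

Blue → 6 (first significant figure)
Green → 5 (second significant figure)
Yellow → ×10^4 multiplier
Red → ±2% tolerance
65 × 10000 = 650000 Ω
Smallest = 650000 × (1 − 2/100) = 637000 Ω.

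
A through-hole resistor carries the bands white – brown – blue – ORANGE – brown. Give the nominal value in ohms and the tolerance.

White → 9 (first significant figure)
Brown → 1 (second significant figure)
Blue → 6 (third significant figure)
Orange → ×10^3 multiplier
Brown → ±1% tolerance
916 × 1000 = 916000 Ω

916000 Ω ±1%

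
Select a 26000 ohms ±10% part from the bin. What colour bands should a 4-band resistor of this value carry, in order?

red, blue, orange, silver

26000 Ω = 26 × 10^3.
2 → red
6 → blue
Multiplier 10^3 → orange.
±10% tolerance → silver.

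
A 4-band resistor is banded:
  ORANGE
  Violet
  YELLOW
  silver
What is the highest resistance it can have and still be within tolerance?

Orange → 3 (first significant figure)
Violet → 7 (second significant figure)
Yellow → ×10^4 multiplier
Silver → ±10% tolerance
37 × 10000 = 370000 Ω
Highest = 370000 × (1 + 10/100) = 407000 Ω.

407000 Ω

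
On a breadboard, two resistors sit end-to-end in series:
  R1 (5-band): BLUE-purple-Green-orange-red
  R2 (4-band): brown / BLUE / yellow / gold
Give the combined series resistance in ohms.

R1: blue, violet, green → 675; orange ×10^3 → 675000 Ω.
R2: brown, blue → 16; yellow ×10^4 → 160000 Ω.
Series: 675000 + 160000 = 835000 Ω.

835000 Ω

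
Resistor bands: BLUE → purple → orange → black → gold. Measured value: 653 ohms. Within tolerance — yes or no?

yes

Blue → 6 (first significant figure)
Violet → 7 (second significant figure)
Orange → 3 (third significant figure)
Black → ×1 multiplier
Gold → ±5% tolerance
673 × 1 = 673 Ω
Allowed range: 639.35 Ω to 706.65 Ω.
653 ohms lies inside that range.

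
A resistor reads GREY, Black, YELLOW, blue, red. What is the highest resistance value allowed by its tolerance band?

820080000 Ω

Grey → 8 (first significant figure)
Black → 0 (second significant figure)
Yellow → 4 (third significant figure)
Blue → ×10^6 multiplier
Red → ±2% tolerance
804 × 1000000 = 804000000 Ω
Highest = 804000000 × (1 + 2/100) = 820080000 Ω.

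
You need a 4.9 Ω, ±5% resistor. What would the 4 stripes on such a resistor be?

4.9 Ω = 49 × 10^-1.
4 → yellow
9 → white
Multiplier 10^-1 → gold.
±5% tolerance → gold.

yellow, white, gold, gold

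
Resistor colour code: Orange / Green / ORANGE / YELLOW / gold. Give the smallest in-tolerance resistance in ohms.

Orange → 3 (first significant figure)
Green → 5 (second significant figure)
Orange → 3 (third significant figure)
Yellow → ×10^4 multiplier
Gold → ±5% tolerance
353 × 10000 = 3530000 Ω
Smallest = 3530000 × (1 − 5/100) = 3353500 Ω.

3353500 Ω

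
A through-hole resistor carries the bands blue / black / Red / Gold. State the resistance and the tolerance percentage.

6000 Ω ±5%

Blue → 6 (first significant figure)
Black → 0 (second significant figure)
Red → ×10^2 multiplier
Gold → ±5% tolerance
60 × 100 = 6000 Ω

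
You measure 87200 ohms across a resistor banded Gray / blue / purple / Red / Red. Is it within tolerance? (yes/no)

Grey → 8 (first significant figure)
Blue → 6 (second significant figure)
Violet → 7 (third significant figure)
Red → ×10^2 multiplier
Red → ±2% tolerance
867 × 100 = 86700 Ω
Allowed range: 84966 Ω to 88434 Ω.
87200 ohms lies inside that range.

yes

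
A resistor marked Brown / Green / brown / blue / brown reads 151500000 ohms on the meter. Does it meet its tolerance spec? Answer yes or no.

yes

Brown → 1 (first significant figure)
Green → 5 (second significant figure)
Brown → 1 (third significant figure)
Blue → ×10^6 multiplier
Brown → ±1% tolerance
151 × 1000000 = 151000000 Ω
Allowed range: 149490000 Ω to 152510000 Ω.
151500000 ohms lies inside that range.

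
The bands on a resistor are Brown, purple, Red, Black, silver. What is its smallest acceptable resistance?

154.8 Ω

Brown → 1 (first significant figure)
Violet → 7 (second significant figure)
Red → 2 (third significant figure)
Black → ×1 multiplier
Silver → ±10% tolerance
172 × 1 = 172 Ω
Smallest = 172 × (1 − 10/100) = 154.8 Ω.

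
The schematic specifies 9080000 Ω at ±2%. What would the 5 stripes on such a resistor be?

white, black, grey, yellow, red

9080000 Ω = 908 × 10^4.
9 → white
0 → black
8 → grey
Multiplier 10^4 → yellow.
±2% tolerance → red.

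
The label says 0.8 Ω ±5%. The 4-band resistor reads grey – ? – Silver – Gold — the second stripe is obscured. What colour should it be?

0.8 Ω = 80 × 10^-2.
The second band gives digit 0 of the significand, and 0 is black.

black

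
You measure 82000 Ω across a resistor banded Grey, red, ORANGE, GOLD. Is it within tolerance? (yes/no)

yes

Grey → 8 (first significant figure)
Red → 2 (second significant figure)
Orange → ×10^3 multiplier
Gold → ±5% tolerance
82 × 1000 = 82000 Ω
Allowed range: 77900 Ω to 86100 Ω.
82000 Ω lies inside that range.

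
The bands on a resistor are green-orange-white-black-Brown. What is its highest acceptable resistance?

544.39 Ω

Green → 5 (first significant figure)
Orange → 3 (second significant figure)
White → 9 (third significant figure)
Black → ×1 multiplier
Brown → ±1% tolerance
539 × 1 = 539 Ω
Highest = 539 × (1 + 1/100) = 544.39 Ω.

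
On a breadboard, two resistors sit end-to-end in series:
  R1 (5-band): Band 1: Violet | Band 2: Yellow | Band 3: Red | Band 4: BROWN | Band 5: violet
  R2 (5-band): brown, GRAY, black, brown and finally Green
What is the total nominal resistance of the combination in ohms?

R1: violet, yellow, red → 742; brown ×10 → 7420 Ω.
R2: brown, grey, black → 180; brown ×10 → 1800 Ω.
Series: 7420 + 1800 = 9220 Ω.

9220 Ω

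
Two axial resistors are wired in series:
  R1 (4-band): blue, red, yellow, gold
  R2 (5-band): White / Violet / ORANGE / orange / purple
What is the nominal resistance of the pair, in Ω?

1593000 Ω

R1: blue, red → 62; yellow ×10^4 → 620000 Ω.
R2: white, violet, orange → 973; orange ×10^3 → 973000 Ω.
Series: 620000 + 973000 = 1593000 Ω.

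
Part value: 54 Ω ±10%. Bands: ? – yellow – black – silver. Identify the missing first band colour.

green

54 Ω = 54 × 10^0.
The first band gives digit 5 of the significand, and 5 is green.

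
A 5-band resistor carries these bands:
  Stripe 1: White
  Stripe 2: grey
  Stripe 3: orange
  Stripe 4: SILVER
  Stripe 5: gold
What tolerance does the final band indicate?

±5%

The last band, gold, is the tolerance band.
Gold corresponds to ±5%.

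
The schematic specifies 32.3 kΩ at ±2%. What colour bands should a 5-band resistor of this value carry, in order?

orange, red, orange, red, red

32300 Ω = 323 × 10^2.
3 → orange
2 → red
3 → orange
Multiplier 10^2 → red.
±2% tolerance → red.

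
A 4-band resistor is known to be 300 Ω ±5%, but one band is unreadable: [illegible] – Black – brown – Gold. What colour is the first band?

orange

300 Ω = 30 × 10^1.
The first band gives digit 3 of the significand, and 3 is orange.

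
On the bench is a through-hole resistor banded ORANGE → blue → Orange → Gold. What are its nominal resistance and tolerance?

36000 Ω ±5%

Orange → 3 (first significant figure)
Blue → 6 (second significant figure)
Orange → ×10^3 multiplier
Gold → ±5% tolerance
36 × 1000 = 36000 Ω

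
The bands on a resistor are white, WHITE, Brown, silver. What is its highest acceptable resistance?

1089 Ω

White → 9 (first significant figure)
White → 9 (second significant figure)
Brown → ×10 multiplier
Silver → ±10% tolerance
99 × 10 = 990 Ω
Highest = 990 × (1 + 10/100) = 1089 Ω.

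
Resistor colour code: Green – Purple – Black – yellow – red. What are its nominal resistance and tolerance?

5700000 Ω ±2%

Green → 5 (first significant figure)
Violet → 7 (second significant figure)
Black → 0 (third significant figure)
Yellow → ×10^4 multiplier
Red → ±2% tolerance
570 × 10000 = 5700000 Ω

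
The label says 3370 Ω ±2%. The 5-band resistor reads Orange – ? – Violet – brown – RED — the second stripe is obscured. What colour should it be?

3370 Ω = 337 × 10^1.
The second band gives digit 3 of the significand, and 3 is orange.

orange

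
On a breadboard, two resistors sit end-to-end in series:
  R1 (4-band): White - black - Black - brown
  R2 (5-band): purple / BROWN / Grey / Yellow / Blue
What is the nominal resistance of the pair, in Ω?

7180090 Ω

R1: white, black → 90; black ×1 → 90 Ω.
R2: violet, brown, grey → 718; yellow ×10^4 → 7180000 Ω.
Series: 90 + 7180000 = 7180090 Ω.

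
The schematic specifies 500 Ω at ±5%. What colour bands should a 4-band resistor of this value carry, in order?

500 Ω = 50 × 10^1.
5 → green
0 → black
Multiplier 10^1 → brown.
±5% tolerance → gold.

green, black, brown, gold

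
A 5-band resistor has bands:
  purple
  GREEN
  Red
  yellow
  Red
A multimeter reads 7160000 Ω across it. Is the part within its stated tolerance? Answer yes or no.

no

Violet → 7 (first significant figure)
Green → 5 (second significant figure)
Red → 2 (third significant figure)
Yellow → ×10^4 multiplier
Red → ±2% tolerance
752 × 10000 = 7520000 Ω
Allowed range: 7369600 Ω to 7670400 Ω.
7160000 Ω lies outside that range.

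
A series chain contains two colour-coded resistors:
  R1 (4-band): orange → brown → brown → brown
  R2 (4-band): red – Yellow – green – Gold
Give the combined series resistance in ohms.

R1: orange, brown → 31; brown ×10 → 310 Ω.
R2: red, yellow → 24; green ×10^5 → 2400000 Ω.
Series: 310 + 2400000 = 2400310 Ω.

2400310 Ω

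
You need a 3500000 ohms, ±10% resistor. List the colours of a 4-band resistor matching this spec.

3500000 Ω = 35 × 10^5.
3 → orange
5 → green
Multiplier 10^5 → green.
±10% tolerance → silver.

orange, green, green, silver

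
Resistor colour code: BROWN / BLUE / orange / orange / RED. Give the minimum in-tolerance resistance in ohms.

159740 Ω

Brown → 1 (first significant figure)
Blue → 6 (second significant figure)
Orange → 3 (third significant figure)
Orange → ×10^3 multiplier
Red → ±2% tolerance
163 × 1000 = 163000 Ω
Minimum = 163000 × (1 − 2/100) = 159740 Ω.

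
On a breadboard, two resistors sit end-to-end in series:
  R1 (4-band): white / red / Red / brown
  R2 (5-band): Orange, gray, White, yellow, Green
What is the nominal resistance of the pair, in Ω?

R1: white, red → 92; red ×10^2 → 9200 Ω.
R2: orange, grey, white → 389; yellow ×10^4 → 3890000 Ω.
Series: 9200 + 3890000 = 3899200 Ω.

3899200 Ω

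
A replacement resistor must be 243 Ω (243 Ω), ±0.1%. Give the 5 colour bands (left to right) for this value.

243 Ω = 243 × 10^0.
2 → red
4 → yellow
3 → orange
Multiplier 10^0 → black.
±0.1% tolerance → violet.

red, yellow, orange, black, violet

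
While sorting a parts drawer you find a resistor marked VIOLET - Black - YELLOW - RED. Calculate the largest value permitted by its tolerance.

Violet → 7 (first significant figure)
Black → 0 (second significant figure)
Yellow → ×10^4 multiplier
Red → ±2% tolerance
70 × 10000 = 700000 Ω
Largest = 700000 × (1 + 2/100) = 714000 Ω.

714000 Ω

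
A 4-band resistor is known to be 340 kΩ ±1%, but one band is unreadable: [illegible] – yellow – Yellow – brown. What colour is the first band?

orange

340000 Ω = 34 × 10^4.
The first band gives digit 3 of the significand, and 3 is orange.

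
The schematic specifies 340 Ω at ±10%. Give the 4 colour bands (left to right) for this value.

orange, yellow, brown, silver

340 Ω = 34 × 10^1.
3 → orange
4 → yellow
Multiplier 10^1 → brown.
±10% tolerance → silver.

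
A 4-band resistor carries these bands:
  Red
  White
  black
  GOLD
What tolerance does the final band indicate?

±5%

The last band, gold, is the tolerance band.
Gold corresponds to ±5%.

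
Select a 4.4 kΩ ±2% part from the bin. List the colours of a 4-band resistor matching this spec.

4400 Ω = 44 × 10^2.
4 → yellow
4 → yellow
Multiplier 10^2 → red.
±2% tolerance → red.

yellow, yellow, red, red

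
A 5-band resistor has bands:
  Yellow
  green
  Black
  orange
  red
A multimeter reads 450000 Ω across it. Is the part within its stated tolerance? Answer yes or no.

Yellow → 4 (first significant figure)
Green → 5 (second significant figure)
Black → 0 (third significant figure)
Orange → ×10^3 multiplier
Red → ±2% tolerance
450 × 1000 = 450000 Ω
Allowed range: 441000 Ω to 459000 Ω.
450000 Ω lies inside that range.

yes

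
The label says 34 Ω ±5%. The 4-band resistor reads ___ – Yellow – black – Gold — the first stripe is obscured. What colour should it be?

orange

34 Ω = 34 × 10^0.
The first band gives digit 3 of the significand, and 3 is orange.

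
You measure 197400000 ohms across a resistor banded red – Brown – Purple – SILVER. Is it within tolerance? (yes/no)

yes

Red → 2 (first significant figure)
Brown → 1 (second significant figure)
Violet → ×10^7 multiplier
Silver → ±10% tolerance
21 × 10000000 = 210000000 Ω
Allowed range: 189000000 Ω to 231000000 Ω.
197400000 ohms lies inside that range.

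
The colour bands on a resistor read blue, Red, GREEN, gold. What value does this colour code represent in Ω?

Blue → 6 (first significant figure)
Red → 2 (second significant figure)
Green → ×10^5 multiplier
62 × 100000 = 6200000 Ω

6200000 Ω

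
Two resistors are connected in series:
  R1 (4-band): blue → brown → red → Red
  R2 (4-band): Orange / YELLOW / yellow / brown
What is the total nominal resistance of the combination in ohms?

R1: blue, brown → 61; red ×10^2 → 6100 Ω.
R2: orange, yellow → 34; yellow ×10^4 → 340000 Ω.
Series: 6100 + 340000 = 346100 Ω.

346100 Ω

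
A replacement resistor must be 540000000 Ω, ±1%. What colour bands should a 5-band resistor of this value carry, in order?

green, yellow, black, blue, brown

540000000 Ω = 540 × 10^6.
5 → green
4 → yellow
0 → black
Multiplier 10^6 → blue.
±1% tolerance → brown.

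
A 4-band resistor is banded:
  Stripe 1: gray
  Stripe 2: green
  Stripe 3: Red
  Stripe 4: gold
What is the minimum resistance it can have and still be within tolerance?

Grey → 8 (first significant figure)
Green → 5 (second significant figure)
Red → ×10^2 multiplier
Gold → ±5% tolerance
85 × 100 = 8500 Ω
Minimum = 8500 × (1 − 5/100) = 8075 Ω.

8075 Ω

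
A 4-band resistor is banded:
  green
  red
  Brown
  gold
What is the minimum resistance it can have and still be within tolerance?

Green → 5 (first significant figure)
Red → 2 (second significant figure)
Brown → ×10 multiplier
Gold → ±5% tolerance
52 × 10 = 520 Ω
Minimum = 520 × (1 − 5/100) = 494 Ω.

494 Ω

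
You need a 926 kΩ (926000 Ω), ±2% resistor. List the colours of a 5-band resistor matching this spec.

926000 Ω = 926 × 10^3.
9 → white
2 → red
6 → blue
Multiplier 10^3 → orange.
±2% tolerance → red.

white, red, blue, orange, red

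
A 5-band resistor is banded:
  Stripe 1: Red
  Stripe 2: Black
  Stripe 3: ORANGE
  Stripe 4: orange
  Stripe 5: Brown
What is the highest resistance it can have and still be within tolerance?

205030 Ω

Red → 2 (first significant figure)
Black → 0 (second significant figure)
Orange → 3 (third significant figure)
Orange → ×10^3 multiplier
Brown → ±1% tolerance
203 × 1000 = 203000 Ω
Highest = 203000 × (1 + 1/100) = 205030 Ω.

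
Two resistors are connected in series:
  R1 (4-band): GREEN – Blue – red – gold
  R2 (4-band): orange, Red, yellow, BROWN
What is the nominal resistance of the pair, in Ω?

R1: green, blue → 56; red ×10^2 → 5600 Ω.
R2: orange, red → 32; yellow ×10^4 → 320000 Ω.
Series: 5600 + 320000 = 325600 Ω.

325600 Ω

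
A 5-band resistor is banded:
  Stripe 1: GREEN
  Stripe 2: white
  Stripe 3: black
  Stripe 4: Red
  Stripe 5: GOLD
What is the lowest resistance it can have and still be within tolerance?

56050 Ω

Green → 5 (first significant figure)
White → 9 (second significant figure)
Black → 0 (third significant figure)
Red → ×10^2 multiplier
Gold → ±5% tolerance
590 × 100 = 59000 Ω
Lowest = 59000 × (1 − 5/100) = 56050 Ω.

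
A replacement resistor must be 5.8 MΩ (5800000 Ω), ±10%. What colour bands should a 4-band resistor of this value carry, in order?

5800000 Ω = 58 × 10^5.
5 → green
8 → grey
Multiplier 10^5 → green.
±10% tolerance → silver.

green, grey, green, silver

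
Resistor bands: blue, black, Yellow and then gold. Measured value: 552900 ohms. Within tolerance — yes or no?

Blue → 6 (first significant figure)
Black → 0 (second significant figure)
Yellow → ×10^4 multiplier
Gold → ±5% tolerance
60 × 10000 = 600000 Ω
Allowed range: 570000 Ω to 630000 Ω.
552900 ohms lies outside that range.

no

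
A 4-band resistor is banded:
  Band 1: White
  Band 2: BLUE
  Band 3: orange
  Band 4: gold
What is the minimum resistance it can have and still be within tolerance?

91200 Ω

White → 9 (first significant figure)
Blue → 6 (second significant figure)
Orange → ×10^3 multiplier
Gold → ±5% tolerance
96 × 1000 = 96000 Ω
Minimum = 96000 × (1 − 5/100) = 91200 Ω.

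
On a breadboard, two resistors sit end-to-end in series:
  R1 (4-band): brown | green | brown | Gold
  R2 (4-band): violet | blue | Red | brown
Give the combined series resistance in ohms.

7750 Ω

R1: brown, green → 15; brown ×10 → 150 Ω.
R2: violet, blue → 76; red ×10^2 → 7600 Ω.
Series: 150 + 7600 = 7750 Ω.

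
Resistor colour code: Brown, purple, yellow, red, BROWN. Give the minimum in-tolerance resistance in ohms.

17226 Ω

Brown → 1 (first significant figure)
Violet → 7 (second significant figure)
Yellow → 4 (third significant figure)
Red → ×10^2 multiplier
Brown → ±1% tolerance
174 × 100 = 17400 Ω
Minimum = 17400 × (1 − 1/100) = 17226 Ω.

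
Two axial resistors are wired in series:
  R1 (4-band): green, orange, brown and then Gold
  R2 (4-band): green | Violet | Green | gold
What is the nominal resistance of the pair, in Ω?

5700530 Ω

R1: green, orange → 53; brown ×10 → 530 Ω.
R2: green, violet → 57; green ×10^5 → 5700000 Ω.
Series: 530 + 5700000 = 5700530 Ω.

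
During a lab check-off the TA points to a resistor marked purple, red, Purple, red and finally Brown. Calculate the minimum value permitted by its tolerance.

71973 Ω

Violet → 7 (first significant figure)
Red → 2 (second significant figure)
Violet → 7 (third significant figure)
Red → ×10^2 multiplier
Brown → ±1% tolerance
727 × 100 = 72700 Ω
Minimum = 72700 × (1 − 1/100) = 71973 Ω.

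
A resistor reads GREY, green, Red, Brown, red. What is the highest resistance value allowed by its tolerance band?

Grey → 8 (first significant figure)
Green → 5 (second significant figure)
Red → 2 (third significant figure)
Brown → ×10 multiplier
Red → ±2% tolerance
852 × 10 = 8520 Ω
Highest = 8520 × (1 + 2/100) = 8690.4 Ω.

8690.4 Ω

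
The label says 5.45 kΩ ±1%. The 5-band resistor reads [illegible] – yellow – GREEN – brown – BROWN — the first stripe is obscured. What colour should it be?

5450 Ω = 545 × 10^1.
The first band gives digit 5 of the significand, and 5 is green.

green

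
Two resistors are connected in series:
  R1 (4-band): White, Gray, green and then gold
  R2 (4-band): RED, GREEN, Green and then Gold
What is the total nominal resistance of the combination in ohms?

12300000 Ω

R1: white, grey → 98; green ×10^5 → 9800000 Ω.
R2: red, green → 25; green ×10^5 → 2500000 Ω.
Series: 9800000 + 2500000 = 12300000 Ω.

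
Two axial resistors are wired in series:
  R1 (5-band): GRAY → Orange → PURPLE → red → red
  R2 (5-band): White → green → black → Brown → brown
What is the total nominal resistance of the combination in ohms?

R1: grey, orange, violet → 837; red ×10^2 → 83700 Ω.
R2: white, green, black → 950; brown ×10 → 9500 Ω.
Series: 83700 + 9500 = 93200 Ω.

93200 Ω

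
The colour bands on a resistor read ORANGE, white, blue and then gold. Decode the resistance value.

39000000 Ω

Orange → 3 (first significant figure)
White → 9 (second significant figure)
Blue → ×10^6 multiplier
39 × 1000000 = 39000000 Ω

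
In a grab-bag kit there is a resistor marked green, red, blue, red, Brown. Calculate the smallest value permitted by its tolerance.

52074 Ω

Green → 5 (first significant figure)
Red → 2 (second significant figure)
Blue → 6 (third significant figure)
Red → ×10^2 multiplier
Brown → ±1% tolerance
526 × 100 = 52600 Ω
Smallest = 52600 × (1 − 1/100) = 52074 Ω.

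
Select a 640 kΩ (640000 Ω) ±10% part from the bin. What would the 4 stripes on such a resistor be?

640000 Ω = 64 × 10^4.
6 → blue
4 → yellow
Multiplier 10^4 → yellow.
±10% tolerance → silver.

blue, yellow, yellow, silver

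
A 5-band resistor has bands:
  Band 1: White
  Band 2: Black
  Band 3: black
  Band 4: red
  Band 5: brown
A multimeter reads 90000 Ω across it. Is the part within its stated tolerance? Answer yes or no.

White → 9 (first significant figure)
Black → 0 (second significant figure)
Black → 0 (third significant figure)
Red → ×10^2 multiplier
Brown → ±1% tolerance
900 × 100 = 90000 Ω
Allowed range: 89100 Ω to 90900 Ω.
90000 Ω lies inside that range.

yes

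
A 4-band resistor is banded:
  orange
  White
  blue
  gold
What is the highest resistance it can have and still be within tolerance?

40950000 Ω

Orange → 3 (first significant figure)
White → 9 (second significant figure)
Blue → ×10^6 multiplier
Gold → ±5% tolerance
39 × 1000000 = 39000000 Ω
Highest = 39000000 × (1 + 5/100) = 40950000 Ω.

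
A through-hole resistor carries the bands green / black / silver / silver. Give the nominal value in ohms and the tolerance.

Green → 5 (first significant figure)
Black → 0 (second significant figure)
Silver → ×0.01 multiplier
Silver → ±10% tolerance
50 × 0.01 = 0.5 Ω

0.5 Ω ±10%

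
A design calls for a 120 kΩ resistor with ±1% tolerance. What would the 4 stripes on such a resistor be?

120000 Ω = 12 × 10^4.
1 → brown
2 → red
Multiplier 10^4 → yellow.
±1% tolerance → brown.

brown, red, yellow, brown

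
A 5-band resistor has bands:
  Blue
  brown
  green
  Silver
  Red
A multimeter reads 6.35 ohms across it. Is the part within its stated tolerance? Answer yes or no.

no

Blue → 6 (first significant figure)
Brown → 1 (second significant figure)
Green → 5 (third significant figure)
Silver → ×0.01 multiplier
Red → ±2% tolerance
615 × 0.01 = 6.15 Ω
Allowed range: 6.027 Ω to 6.273 Ω.
6.35 ohms lies outside that range.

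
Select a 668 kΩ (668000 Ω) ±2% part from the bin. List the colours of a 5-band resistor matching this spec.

blue, blue, grey, orange, red

668000 Ω = 668 × 10^3.
6 → blue
6 → blue
8 → grey
Multiplier 10^3 → orange.
±2% tolerance → red.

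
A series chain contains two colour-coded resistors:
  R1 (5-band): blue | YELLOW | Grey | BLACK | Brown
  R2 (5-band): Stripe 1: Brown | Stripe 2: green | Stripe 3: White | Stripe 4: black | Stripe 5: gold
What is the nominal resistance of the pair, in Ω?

807 Ω

R1: blue, yellow, grey → 648; black ×1 → 648 Ω.
R2: brown, green, white → 159; black ×1 → 159 Ω.
Series: 648 + 159 = 807 Ω.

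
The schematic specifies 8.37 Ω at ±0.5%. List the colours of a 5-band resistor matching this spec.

grey, orange, violet, silver, green

8.37 Ω = 837 × 10^-2.
8 → grey
3 → orange
7 → violet
Multiplier 10^-2 → silver.
±0.5% tolerance → green.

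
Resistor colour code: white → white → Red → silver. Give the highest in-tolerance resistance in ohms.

10890 Ω

White → 9 (first significant figure)
White → 9 (second significant figure)
Red → ×10^2 multiplier
Silver → ±10% tolerance
99 × 100 = 9900 Ω
Highest = 9900 × (1 + 10/100) = 10890 Ω.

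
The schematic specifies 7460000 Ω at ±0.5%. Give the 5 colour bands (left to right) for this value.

violet, yellow, blue, yellow, green

7460000 Ω = 746 × 10^4.
7 → violet
4 → yellow
6 → blue
Multiplier 10^4 → yellow.
±0.5% tolerance → green.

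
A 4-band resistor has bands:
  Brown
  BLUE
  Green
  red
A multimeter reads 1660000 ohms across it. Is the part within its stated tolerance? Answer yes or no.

no

Brown → 1 (first significant figure)
Blue → 6 (second significant figure)
Green → ×10^5 multiplier
Red → ±2% tolerance
16 × 100000 = 1600000 Ω
Allowed range: 1568000 Ω to 1632000 Ω.
1660000 ohms lies outside that range.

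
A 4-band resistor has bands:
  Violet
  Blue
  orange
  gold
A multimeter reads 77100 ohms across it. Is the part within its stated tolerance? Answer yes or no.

Violet → 7 (first significant figure)
Blue → 6 (second significant figure)
Orange → ×10^3 multiplier
Gold → ±5% tolerance
76 × 1000 = 76000 Ω
Allowed range: 72200 Ω to 79800 Ω.
77100 ohms lies inside that range.

yes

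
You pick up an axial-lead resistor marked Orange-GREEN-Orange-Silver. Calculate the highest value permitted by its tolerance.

38500 Ω

Orange → 3 (first significant figure)
Green → 5 (second significant figure)
Orange → ×10^3 multiplier
Silver → ±10% tolerance
35 × 1000 = 35000 Ω
Highest = 35000 × (1 + 10/100) = 38500 Ω.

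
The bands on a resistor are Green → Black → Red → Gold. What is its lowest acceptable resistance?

Green → 5 (first significant figure)
Black → 0 (second significant figure)
Red → ×10^2 multiplier
Gold → ±5% tolerance
50 × 100 = 5000 Ω
Lowest = 5000 × (1 − 5/100) = 4750 Ω.

4750 Ω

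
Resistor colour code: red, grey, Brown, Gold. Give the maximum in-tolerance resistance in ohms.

Red → 2 (first significant figure)
Grey → 8 (second significant figure)
Brown → ×10 multiplier
Gold → ±5% tolerance
28 × 10 = 280 Ω
Maximum = 280 × (1 + 5/100) = 294 Ω.

294 Ω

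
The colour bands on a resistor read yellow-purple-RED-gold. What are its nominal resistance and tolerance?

Yellow → 4 (first significant figure)
Violet → 7 (second significant figure)
Red → ×10^2 multiplier
Gold → ±5% tolerance
47 × 100 = 4700 Ω

4700 Ω ±5%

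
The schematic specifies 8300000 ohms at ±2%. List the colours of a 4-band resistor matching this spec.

8300000 Ω = 83 × 10^5.
8 → grey
3 → orange
Multiplier 10^5 → green.
±2% tolerance → red.

grey, orange, green, red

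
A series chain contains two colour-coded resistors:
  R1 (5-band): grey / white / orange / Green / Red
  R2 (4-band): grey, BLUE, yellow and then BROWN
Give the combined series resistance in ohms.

R1: grey, white, orange → 893; green ×10^5 → 89300000 Ω.
R2: grey, blue → 86; yellow ×10^4 → 860000 Ω.
Series: 89300000 + 860000 = 90160000 Ω.

90160000 Ω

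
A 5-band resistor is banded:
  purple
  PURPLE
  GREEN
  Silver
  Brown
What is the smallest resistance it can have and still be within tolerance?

Violet → 7 (first significant figure)
Violet → 7 (second significant figure)
Green → 5 (third significant figure)
Silver → ×0.01 multiplier
Brown → ±1% tolerance
775 × 0.01 = 7.75 Ω
Smallest = 7.75 × (1 − 1/100) = 7.6725 Ω.

7.6725 Ω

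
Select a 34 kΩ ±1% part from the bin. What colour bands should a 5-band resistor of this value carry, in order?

orange, yellow, black, red, brown

34000 Ω = 340 × 10^2.
3 → orange
4 → yellow
0 → black
Multiplier 10^2 → red.
±1% tolerance → brown.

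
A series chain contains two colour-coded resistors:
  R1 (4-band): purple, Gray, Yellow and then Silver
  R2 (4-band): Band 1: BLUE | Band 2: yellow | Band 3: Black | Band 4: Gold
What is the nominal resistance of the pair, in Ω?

R1: violet, grey → 78; yellow ×10^4 → 780000 Ω.
R2: blue, yellow → 64; black ×1 → 64 Ω.
Series: 780000 + 64 = 780064 Ω.

780064 Ω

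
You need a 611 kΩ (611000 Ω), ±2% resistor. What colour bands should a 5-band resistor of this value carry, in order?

blue, brown, brown, orange, red

611000 Ω = 611 × 10^3.
6 → blue
1 → brown
1 → brown
Multiplier 10^3 → orange.
±2% tolerance → red.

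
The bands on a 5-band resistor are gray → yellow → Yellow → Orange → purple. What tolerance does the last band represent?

±0.1%

The last band, violet, is the tolerance band.
Violet corresponds to ±0.1%.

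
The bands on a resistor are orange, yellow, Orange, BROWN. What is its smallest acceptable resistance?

33660 Ω

Orange → 3 (first significant figure)
Yellow → 4 (second significant figure)
Orange → ×10^3 multiplier
Brown → ±1% tolerance
34 × 1000 = 34000 Ω
Smallest = 34000 × (1 − 1/100) = 33660 Ω.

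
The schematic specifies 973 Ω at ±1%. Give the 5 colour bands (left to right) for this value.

white, violet, orange, black, brown

973 Ω = 973 × 10^0.
9 → white
7 → violet
3 → orange
Multiplier 10^0 → black.
±1% tolerance → brown.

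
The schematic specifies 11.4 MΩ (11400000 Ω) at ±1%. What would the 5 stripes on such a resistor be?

brown, brown, yellow, green, brown

11400000 Ω = 114 × 10^5.
1 → brown
1 → brown
4 → yellow
Multiplier 10^5 → green.
±1% tolerance → brown.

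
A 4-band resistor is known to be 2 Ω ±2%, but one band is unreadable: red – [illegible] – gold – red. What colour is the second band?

black

2 Ω = 20 × 10^-1.
The second band gives digit 0 of the significand, and 0 is black.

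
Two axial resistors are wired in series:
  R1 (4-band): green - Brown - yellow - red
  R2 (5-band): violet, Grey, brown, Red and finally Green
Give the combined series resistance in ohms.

588100 Ω

R1: green, brown → 51; yellow ×10^4 → 510000 Ω.
R2: violet, grey, brown → 781; red ×10^2 → 78100 Ω.
Series: 510000 + 78100 = 588100 Ω.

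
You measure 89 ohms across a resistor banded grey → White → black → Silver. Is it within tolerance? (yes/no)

yes

Grey → 8 (first significant figure)
White → 9 (second significant figure)
Black → ×1 multiplier
Silver → ±10% tolerance
89 × 1 = 89 Ω
Allowed range: 80.1 Ω to 97.9 Ω.
89 ohms lies inside that range.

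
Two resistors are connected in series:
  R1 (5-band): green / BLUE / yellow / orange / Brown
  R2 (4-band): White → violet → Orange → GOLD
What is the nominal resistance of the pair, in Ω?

661000 Ω

R1: green, blue, yellow → 564; orange ×10^3 → 564000 Ω.
R2: white, violet → 97; orange ×10^3 → 97000 Ω.
Series: 564000 + 97000 = 661000 Ω.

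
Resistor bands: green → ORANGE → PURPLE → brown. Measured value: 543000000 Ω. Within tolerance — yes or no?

Green → 5 (first significant figure)
Orange → 3 (second significant figure)
Violet → ×10^7 multiplier
Brown → ±1% tolerance
53 × 10000000 = 530000000 Ω
Allowed range: 524700000 Ω to 535300000 Ω.
543000000 Ω lies outside that range.

no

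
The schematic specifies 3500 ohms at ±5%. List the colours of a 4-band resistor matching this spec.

3500 Ω = 35 × 10^2.
3 → orange
5 → green
Multiplier 10^2 → red.
±5% tolerance → gold.

orange, green, red, gold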